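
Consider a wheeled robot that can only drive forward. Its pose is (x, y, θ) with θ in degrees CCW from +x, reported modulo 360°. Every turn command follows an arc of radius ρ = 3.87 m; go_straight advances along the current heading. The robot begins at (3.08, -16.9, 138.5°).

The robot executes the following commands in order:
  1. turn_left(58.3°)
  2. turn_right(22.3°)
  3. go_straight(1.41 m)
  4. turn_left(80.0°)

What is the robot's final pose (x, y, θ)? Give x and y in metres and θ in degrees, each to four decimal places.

set_pose: (x, y, θ) = (3.0800, -16.9000, 138.5000°), ρ = 3.87
turn_left(58.3°): centre at ρ to the left, rotate +58.3° → (-0.6029, -16.0936, 196.8000°)
turn_right(22.3°): centre at ρ to the right, rotate −22.3° → (-2.0924, -16.2410, 174.5000°)
go_straight(1.41): x += 1.41·cos θ, y += 1.41·sin θ → (-3.4959, -16.1058, 174.5000°)
turn_left(80.0°): centre at ρ to the left, rotate +80.0° → (-7.5961, -18.9238, 254.5000°)

(-7.5961, -18.9238, 254.5000°)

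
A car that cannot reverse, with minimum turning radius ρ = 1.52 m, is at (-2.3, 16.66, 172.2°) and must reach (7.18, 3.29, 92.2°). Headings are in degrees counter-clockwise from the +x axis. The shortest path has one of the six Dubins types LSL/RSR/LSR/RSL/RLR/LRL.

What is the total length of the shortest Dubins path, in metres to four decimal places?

Let ψ = atan2(Δy, Δx) = atan2(-13.37, 9.48) = -54.6614° be the start→goal bearing.
Normalize: d = |goal − start| / ρ = 16.389854/1.52 = 10.782798, α = (θ_start − ψ) mod 360° = 226.8614° = 3.959479 rad, β = (θ_goal − ψ) mod 360° = 146.8614° = 2.563216 rad.
Common terms: sin α = -0.729702, cos α = -0.683765, sin β = 0.546665, cos β = -0.837351, cos(α−β) = 0.173648, d² = 116.268741. Work in radians in the unit-radius frame; every candidate has L = ρ·(t + p + q).
LSL: p² = 2 + d² − 2cos(α−β) + 2d(sin α − sin β) = 90.395810; p = √p² = 9.507671; φ = atan2(cos β − cos α, d + sin α − sin β) = -0.016155 rad; t = (φ − α) mod 2π = 2.307551 rad, q = (β − φ) mod 2π = 2.579370 rad → L = 1.52·(2.307551 + 9.507671 + 2.579370) = 1.52·14.394593 = 21.879781 m
RSR: p² = 2 + d² − 2cos(α−β) + 2d(sin β − sin α) = 145.447080; p = √p² = 12.060144; φ = atan2(cos α − cos β, d − sin α + sin β) = 0.012735 rad; t = (α − φ) mod 2π = 3.946744 rad, q = (φ − β) mod 2π = 3.732705 rad → L = 1.52·(3.946744 + 12.060144 + 3.732705) = 1.52·19.739593 = 30.004181 m
LSR: p² = d² − 2 + 2cos(α−β) + 2d(sin α + sin β) = 110.668738; p = √p² = 10.519921; φ = atan2(−cos α − cos β, d + sin α + sin β) − atan2(−2, p) = 0.330405 rad; t = (φ − α) mod 2π = 2.654111 rad, q = (φ − β) mod 2π = 4.050375 rad → L = 1.52·(2.654111 + 10.519921 + 4.050375) = 1.52·17.224407 = 26.181098 m
RSL: p² = d² − 2 + 2cos(α−β) − 2d(sin α + sin β) = 118.563337; p = √p² = 10.888679; φ = atan2(cos α + cos β, d − sin α − sin β) − atan2(2, p) = -0.319487 rad; t = (α − φ) mod 2π = 4.278966 rad, q = (β − φ) mod 2π = 2.882703 rad → L = 1.52·(4.278966 + 10.888679 + 2.882703) = 1.52·18.050348 = 27.436529 m
RLR: c = (6 − d² + 2cos(α−β) + 2d(sin α − sin β))/8 = -17.180885, |c| > 1 → infeasible
LRL: c = (6 − d² + 2cos(α−β) − 2d(sin α − sin β))/8 = -10.299476, |c| > 1 → infeasible
Shortest: LSL with L = 21.879781 m ≈ 21.8798 m

21.8798 m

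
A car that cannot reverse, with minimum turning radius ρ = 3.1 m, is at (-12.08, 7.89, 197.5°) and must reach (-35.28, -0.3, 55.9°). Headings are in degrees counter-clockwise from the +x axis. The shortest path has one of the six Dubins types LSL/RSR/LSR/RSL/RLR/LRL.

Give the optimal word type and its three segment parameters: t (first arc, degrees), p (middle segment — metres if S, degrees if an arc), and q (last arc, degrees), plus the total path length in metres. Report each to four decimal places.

Let ψ = atan2(Δy, Δx) = atan2(-8.19, -23.20) = -160.5561° be the start→goal bearing.
Normalize: d = |goal − start| / ρ = 24.603173/3.1 = 7.936507, α = (θ_start − ψ) mod 360° = 358.0561° = 6.249258 rad, β = (θ_goal − ψ) mod 360° = 216.4561° = 3.777871 rad.
Common terms: sin α = -0.033921, cos α = 0.999425, sin β = -0.594207, cos β = -0.804312, cos(α−β) = -0.783693, d² = 62.988148. Work in radians in the unit-radius frame; every candidate has L = ρ·(t + p + q).
LSL: p² = 2 + d² − 2cos(α−β) + 2d(sin α − sin β) = 75.448953; p = √p² = 8.686136; φ = atan2(cos β − cos α, d + sin α − sin β) = -0.209179 rad; t = (φ − α) mod 2π = 6.107934 rad, q = (β − φ) mod 2π = 3.987051 rad → L = 3.1·(6.107934 + 8.686136 + 3.987051) = 3.1·18.781120 = 58.221472 m
RSR: p² = 2 + d² − 2cos(α−β) + 2d(sin β − sin α) = 57.662116; p = √p² = 7.593558; φ = atan2(cos α − cos β, d − sin α + sin β) = 0.239828 rad; t = (α − φ) mod 2π = 6.009430 rad, q = (φ − β) mod 2π = 2.745141 rad → L = 3.1·(6.009430 + 7.593558 + 2.745141) = 3.1·16.348129 = 50.679200 m
LSR: p² = d² − 2 + 2cos(α−β) + 2d(sin α + sin β) = 49.450481; p = √p² = 7.032104; φ = atan2(−cos α − cos β, d + sin α + sin β) − atan2(−2, p) = 0.250403 rad; t = (φ − α) mod 2π = 0.284330 rad, q = (φ − β) mod 2π = 2.755716 rad → L = 3.1·(0.284330 + 7.032104 + 2.755716) = 3.1·10.072150 = 31.223666 m
RSL: p² = d² − 2 + 2cos(α−β) − 2d(sin α + sin β) = 69.391041; p = √p² = 8.330128; φ = atan2(cos α + cos β, d − sin α − sin β) − atan2(2, p) = -0.212855 rad; t = (α − φ) mod 2π = 0.178927 rad, q = (β − φ) mod 2π = 3.990727 rad → L = 3.1·(0.178927 + 8.330128 + 3.990727) = 3.1·12.499783 = 38.749326 m
RLR: c = (6 − d² + 2cos(α−β) + 2d(sin α − sin β))/8 = -6.207764, |c| > 1 → infeasible
LRL: c = (6 − d² + 2cos(α−β) − 2d(sin α − sin β))/8 = -8.431119, |c| > 1 → infeasible
Shortest: LSR with L = 31.223666 m ≈ 31.2237 m
Convert LSR to answer units (arcs ×180/π): t = 0.284330·180/π = 16.2909°, p = ρ·p = 3.1·7.032104 = 21.7995 m, q = 2.755716·180/π = 157.8909°, L = 31.2237 m.

LSR: t = 16.2909°, p = 21.7995 m, q = 157.8909°, L = 31.2237 m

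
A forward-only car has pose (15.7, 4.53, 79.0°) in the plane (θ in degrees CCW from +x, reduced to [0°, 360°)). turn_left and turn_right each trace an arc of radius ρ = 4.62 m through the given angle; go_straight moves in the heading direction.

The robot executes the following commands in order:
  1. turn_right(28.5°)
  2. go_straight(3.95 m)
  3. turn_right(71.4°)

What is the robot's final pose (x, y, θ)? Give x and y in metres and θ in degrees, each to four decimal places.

(24.3958, 11.0124, 339.1000°)

set_pose: (x, y, θ) = (15.7000, 4.5300, 79.0000°), ρ = 4.62
turn_right(28.5°): centre at ρ to the right, rotate −28.5° → (16.6702, 6.5871, 50.5000°)
go_straight(3.95): x += 3.95·cos θ, y += 3.95·sin θ → (19.1827, 9.6351, 50.5000°)
turn_right(71.4°): centre at ρ to the right, rotate −71.4° → (24.3958, 11.0124, -20.9000° ≡ 339.1000°)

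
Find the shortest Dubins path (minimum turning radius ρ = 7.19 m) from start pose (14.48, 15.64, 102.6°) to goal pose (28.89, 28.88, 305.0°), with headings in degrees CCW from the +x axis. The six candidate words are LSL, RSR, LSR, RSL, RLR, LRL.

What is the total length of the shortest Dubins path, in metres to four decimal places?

27.4729 m

Let ψ = atan2(Δy, Δx) = atan2(13.24, 14.41) = 42.5770° be the start→goal bearing.
Normalize: d = |goal − start| / ρ = 19.568998/7.19 = 2.721697, α = (θ_start − ψ) mod 360° = 60.0230° = 1.047599 rad, β = (θ_goal − ψ) mod 360° = 262.4230° = 4.580145 rad.
Common terms: sin α = 0.866226, cos α = 0.499652, sin β = -0.991269, cos β = -0.131858, cos(α−β) = -0.924546, d² = 7.407632. Work in radians in the unit-radius frame; every candidate has L = ρ·(t + p + q).
LSL: p² = 2 + d² − 2cos(α−β) + 2d(sin α − sin β) = 21.367798; p = √p² = 4.622532; φ = atan2(cos β − cos α, d + sin α − sin β) = -0.137044 rad; t = (φ − α) mod 2π = 5.098542 rad, q = (β − φ) mod 2π = 4.717190 rad → L = 7.19·(5.098542 + 4.622532 + 4.717190) = 7.19·14.438263 = 103.811113 m
RSR: p² = 2 + d² − 2cos(α−β) + 2d(sin β − sin α) = 1.145651; p = √p² = 1.070351; φ = atan2(cos α − cos β, d − sin α + sin β) = 0.631063 rad; t = (α − φ) mod 2π = 0.416536 rad, q = (φ − β) mod 2π = 2.334103 rad → L = 7.19·(0.416536 + 1.070351 + 2.334103) = 7.19·3.820990 = 27.472915 m
LSR: p² = d² − 2 + 2cos(α−β) + 2d(sin α + sin β) = 2.877885; p = √p² = 1.696433; φ = atan2(−cos α − cos β, d + sin α + sin β) − atan2(−2, p) = 0.726633 rad; t = (φ − α) mod 2π = 5.962219 rad, q = (φ − β) mod 2π = 2.429673 rad → L = 7.19·(5.962219 + 1.696433 + 2.429673) = 7.19·10.088325 = 72.535059 m
RSL: p² = d² − 2 + 2cos(α−β) − 2d(sin α + sin β) = 4.239196; p = √p² = 2.058931; φ = atan2(cos α + cos β, d − sin α − sin β) − atan2(2, p) = -0.642394 rad; t = (α − φ) mod 2π = 1.689993 rad, q = (β − φ) mod 2π = 5.222539 rad → L = 7.19·(1.689993 + 2.058931 + 5.222539) = 7.19·8.971463 = 64.504819 m
RLR: c = (6 − d² + 2cos(α−β) + 2d(sin α − sin β))/8 = 0.856794; p = 2π − arccos c = 5.741408 rad; φ = atan2(cos α − cos β, d − sin α + sin β) = 0.631063 rad; t = (α − φ + p/2) mod 2π = 3.287240 rad, q = (α − β − t + p) mod 2π = 5.204807 rad → L = 7.19·(3.287240 + 5.741408 + 5.204807) = 7.19·14.233455 = 102.338544 m
LRL: c = (6 − d² + 2cos(α−β) − 2d(sin α − sin β))/8 = -1.670975, |c| > 1 → infeasible
Shortest: RSR with L = 27.472915 m ≈ 27.4729 m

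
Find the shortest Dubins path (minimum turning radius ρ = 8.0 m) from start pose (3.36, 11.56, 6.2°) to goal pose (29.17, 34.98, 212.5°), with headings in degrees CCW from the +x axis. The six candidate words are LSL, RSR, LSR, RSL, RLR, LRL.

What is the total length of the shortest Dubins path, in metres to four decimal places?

60.9813 m

Let ψ = atan2(Δy, Δx) = atan2(23.42, 25.81) = 42.2206° be the start→goal bearing.
Normalize: d = |goal − start| / ρ = 34.851865/8.0 = 4.356483, α = (θ_start − ψ) mod 360° = 323.9794° = 5.654507 rad, β = (θ_goal − ψ) mod 360° = 170.2794° = 2.971936 rad.
Common terms: sin α = -0.588076, cos α = 0.808806, sin β = 0.168844, cos β = -0.985643, cos(α−β) = -0.896486, d² = 18.978945. Work in radians in the unit-radius frame; every candidate has L = ρ·(t + p + q).
LSL: p² = 2 + d² − 2cos(α−β) + 2d(sin α − sin β) = 16.176899; p = √p² = 4.022052; φ = atan2(cos β − cos α, d + sin α − sin β) = -0.462462 rad; t = (φ − α) mod 2π = 0.166217 rad, q = (β − φ) mod 2π = 3.434398 rad → L = 8.0·(0.166217 + 4.022052 + 3.434398) = 8.0·7.622666 = 60.981327 m
RSR: p² = 2 + d² − 2cos(α−β) + 2d(sin β − sin α) = 29.366937; p = √p² = 5.419127; φ = atan2(cos α − cos β, d − sin α + sin β) = 0.337503 rad; t = (α − φ) mod 2π = 5.317004 rad, q = (φ − β) mod 2π = 3.648753 rad → L = 8.0·(5.317004 + 5.419127 + 3.648753) = 8.0·14.384883 = 115.079067 m
LSR: p² = d² − 2 + 2cos(α−β) + 2d(sin α + sin β) = 11.533216; p = √p² = 3.396059; φ = atan2(−cos α − cos β, d + sin α + sin β) − atan2(−2, p) = 0.577115 rad; t = (φ − α) mod 2π = 1.205793 rad, q = (φ − β) mod 2π = 3.888364 rad → L = 8.0·(1.205793 + 3.396059 + 3.888364) = 8.0·8.490216 = 67.921727 m
RSL: p² = d² − 2 + 2cos(α−β) − 2d(sin α + sin β) = 18.838729; p = √p² = 4.340361; φ = atan2(cos α + cos β, d − sin α − sin β) − atan2(2, p) = -0.468803 rad; t = (α − φ) mod 2π = 6.123310 rad, q = (β − φ) mod 2π = 3.440739 rad → L = 8.0·(6.123310 + 4.340361 + 3.440739) = 8.0·13.904410 = 111.235279 m
RLR: c = (6 − d² + 2cos(α−β) + 2d(sin α − sin β))/8 = -2.670867, |c| > 1 → infeasible
LRL: c = (6 − d² + 2cos(α−β) − 2d(sin α − sin β))/8 = -1.022112, |c| > 1 → infeasible
Shortest: LSL with L = 60.981327 m ≈ 60.9813 m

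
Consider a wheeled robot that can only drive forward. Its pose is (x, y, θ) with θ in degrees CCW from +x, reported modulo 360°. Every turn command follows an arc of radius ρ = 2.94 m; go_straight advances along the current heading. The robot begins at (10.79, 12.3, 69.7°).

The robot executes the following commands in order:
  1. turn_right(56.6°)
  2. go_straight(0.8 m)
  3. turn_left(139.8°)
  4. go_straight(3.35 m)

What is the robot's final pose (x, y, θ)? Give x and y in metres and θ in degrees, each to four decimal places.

(11.3510, 21.3316, 152.9000°)

set_pose: (x, y, θ) = (10.7900, 12.3000, 69.7000°), ρ = 2.94
turn_right(56.6°): centre at ρ to the right, rotate −56.6° → (12.8810, 14.1435, 13.1000°)
go_straight(0.8): x += 0.8·cos θ, y += 0.8·sin θ → (13.6602, 14.3248, 13.1000°)
turn_left(139.8°): centre at ρ to the left, rotate +139.8° → (14.3332, 19.8055, 152.9000°)
go_straight(3.35): x += 3.35·cos θ, y += 3.35·sin θ → (11.3510, 21.3316, 152.9000°)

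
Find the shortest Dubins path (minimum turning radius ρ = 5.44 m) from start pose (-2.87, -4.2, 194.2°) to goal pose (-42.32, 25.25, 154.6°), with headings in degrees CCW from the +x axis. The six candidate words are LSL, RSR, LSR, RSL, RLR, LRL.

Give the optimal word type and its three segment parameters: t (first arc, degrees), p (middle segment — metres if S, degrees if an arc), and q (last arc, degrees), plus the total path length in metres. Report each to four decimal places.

RSL: t = 53.7190°, p = 43.4600 m, q = 14.1190°, L = 49.9009 m

Let ψ = atan2(Δy, Δx) = atan2(29.45, -39.45) = 143.2581° be the start→goal bearing.
Normalize: d = |goal − start| / ρ = 49.230123/5.44 = 9.049655, α = (θ_start − ψ) mod 360° = 50.9419° = 0.889103 rad, β = (θ_goal − ψ) mod 360° = 11.3419° = 0.197953 rad.
Common terms: sin α = 0.776507, cos α = 0.630108, sin β = 0.196663, cos β = 0.980471, cos(α−β) = 0.770513, d² = 81.896255. Work in radians in the unit-radius frame; every candidate has L = ρ·(t + p + q).
LSL: p² = 2 + d² − 2cos(α−β) + 2d(sin α − sin β) = 92.850011; p = √p² = 9.635871; φ = atan2(cos β − cos α, d + sin α − sin β) = 0.036368 rad; t = (φ − α) mod 2π = 5.430450 rad, q = (β − φ) mod 2π = 0.161585 rad → L = 5.44·(5.430450 + 9.635871 + 0.161585) = 5.44·15.227906 = 82.839808 m
RSR: p² = 2 + d² − 2cos(α−β) + 2d(sin β − sin α) = 71.860446; p = √p² = 8.477054; φ = atan2(cos α − cos β, d − sin α + sin β) = -0.041342 rad; t = (α − φ) mod 2π = 0.930446 rad, q = (φ − β) mod 2π = 6.043890 rad → L = 5.44·(0.930446 + 8.477054 + 6.043890) = 5.44·15.451390 = 84.055560 m
LSR: p² = d² − 2 + 2cos(α−β) + 2d(sin α + sin β) = 99.050985; p = √p² = 9.952436; φ = atan2(−cos α − cos β, d + sin α + sin β) − atan2(−2, p) = 0.038985 rad; t = (φ − α) mod 2π = 5.433067 rad, q = (φ − β) mod 2π = 6.124218 rad → L = 5.44·(5.433067 + 9.952436 + 6.124218) = 5.44·21.509721 = 117.012882 m
RSL: p² = d² − 2 + 2cos(α−β) − 2d(sin α + sin β) = 63.823577; p = √p² = 7.988966; φ = atan2(cos α + cos β, d − sin α − sin β) − atan2(2, p) = -0.048470 rad; t = (α − φ) mod 2π = 0.937573 rad, q = (β − φ) mod 2π = 0.246423 rad → L = 5.44·(0.937573 + 7.988966 + 0.246423) = 5.44·9.172962 = 49.900913 m
RLR: c = (6 − d² + 2cos(α−β) + 2d(sin α − sin β))/8 = -7.982556, |c| > 1 → infeasible
LRL: c = (6 − d² + 2cos(α−β) − 2d(sin α − sin β))/8 = -10.606251, |c| > 1 → infeasible
Shortest: RSL with L = 49.900913 m ≈ 49.9009 m
Convert RSL to answer units (arcs ×180/π): t = 0.937573·180/π = 53.7190°, p = ρ·p = 5.44·7.988966 = 43.4600 m, q = 0.246423·180/π = 14.1190°, L = 49.9009 m.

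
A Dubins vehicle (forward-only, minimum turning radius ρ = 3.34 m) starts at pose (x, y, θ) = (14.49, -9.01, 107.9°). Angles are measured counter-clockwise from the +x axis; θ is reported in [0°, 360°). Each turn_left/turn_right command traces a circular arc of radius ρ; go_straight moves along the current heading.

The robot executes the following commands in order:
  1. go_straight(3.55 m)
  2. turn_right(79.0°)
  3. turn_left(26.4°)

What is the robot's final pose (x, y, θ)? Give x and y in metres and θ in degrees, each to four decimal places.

set_pose: (x, y, θ) = (14.4900, -9.0100, 107.9000°), ρ = 3.34
go_straight(3.55): x += 3.55·cos θ, y += 3.55·sin θ → (13.3989, -5.6318, 107.9000°)
turn_right(79.0°): centre at ρ to the right, rotate −79.0° → (14.9630, -1.6812, 28.9000°)
turn_left(26.4°): centre at ρ to the left, rotate +26.4° → (16.0948, -0.6586, 55.3000°)

(16.0948, -0.6586, 55.3000°)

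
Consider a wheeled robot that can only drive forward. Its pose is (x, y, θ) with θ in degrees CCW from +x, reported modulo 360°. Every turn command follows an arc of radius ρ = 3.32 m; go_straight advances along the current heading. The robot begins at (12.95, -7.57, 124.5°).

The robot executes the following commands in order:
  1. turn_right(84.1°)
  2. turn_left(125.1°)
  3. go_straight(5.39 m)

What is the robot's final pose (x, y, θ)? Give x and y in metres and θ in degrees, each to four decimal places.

(6.9955, 3.9309, 165.5000°)

set_pose: (x, y, θ) = (12.9500, -7.5700, 124.5000°), ρ = 3.32
turn_right(84.1°): centre at ρ to the right, rotate −84.1° → (13.5343, -3.1612, 40.4000°)
turn_left(125.1°): centre at ρ to the left, rotate +125.1° → (12.2138, 2.5813, 165.5000°)
go_straight(5.39): x += 5.39·cos θ, y += 5.39·sin θ → (6.9955, 3.9309, 165.5000°)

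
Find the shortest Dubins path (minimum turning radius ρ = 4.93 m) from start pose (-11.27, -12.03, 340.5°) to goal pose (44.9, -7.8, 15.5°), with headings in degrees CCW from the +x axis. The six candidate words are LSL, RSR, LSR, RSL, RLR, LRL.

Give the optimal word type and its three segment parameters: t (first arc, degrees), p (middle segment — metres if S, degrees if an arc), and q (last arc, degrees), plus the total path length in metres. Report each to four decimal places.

Let ψ = atan2(Δy, Δx) = atan2(4.23, 56.17) = 4.3067° be the start→goal bearing.
Normalize: d = |goal − start| / ρ = 56.329049/4.93 = 11.425771, α = (θ_start − ψ) mod 360° = 336.1933° = 5.867681 rad, β = (θ_goal − ψ) mod 360° = 11.1933° = 0.195361 rad.
Common terms: sin α = -0.403651, cos α = 0.914913, sin β = 0.194120, cos β = 0.980978, cos(α−β) = 0.819152, d² = 130.548235. Work in radians in the unit-radius frame; every candidate has L = ρ·(t + p + q).
LSL: p² = 2 + d² − 2cos(α−β) + 2d(sin α − sin β) = 117.249920; p = √p² = 10.828200; φ = atan2(cos β − cos α, d + sin α − sin β) = 0.006101 rad; t = (φ − α) mod 2π = 0.421606 rad, q = (β − φ) mod 2π = 0.189260 rad → L = 4.93·(0.421606 + 10.828200 + 0.189260) = 4.93·11.439065 = 56.394593 m
RSR: p² = 2 + d² − 2cos(α−β) + 2d(sin β − sin α) = 144.569942; p = √p² = 12.023724; φ = atan2(cos α − cos β, d − sin α + sin β) = -0.005495 rad; t = (α − φ) mod 2π = 5.873175 rad, q = (φ − β) mod 2π = 6.082330 rad → L = 4.93·(5.873175 + 12.023724 + 6.082330) = 4.93·23.979230 = 118.217602 m
LSR: p² = d² − 2 + 2cos(α−β) + 2d(sin α + sin β) = 125.398433; p = √p² = 11.198144; φ = atan2(−cos α − cos β, d + sin α + sin β) − atan2(−2, p) = 0.009289 rad; t = (φ − α) mod 2π = 0.424794 rad, q = (φ − β) mod 2π = 6.097114 rad → L = 4.93·(0.424794 + 11.198144 + 6.097114) = 4.93·17.720052 = 87.359856 m
RSL: p² = d² − 2 + 2cos(α−β) − 2d(sin α + sin β) = 134.974646; p = √p² = 11.617859; φ = atan2(cos α + cos β, d − sin α − sin β) − atan2(2, p) = -0.008954 rad; t = (α − φ) mod 2π = 5.876635 rad, q = (β − φ) mod 2π = 0.204315 rad → L = 4.93·(5.876635 + 11.617859 + 0.204315) = 4.93·17.698809 = 87.255130 m
RLR: c = (6 − d² + 2cos(α−β) + 2d(sin α − sin β))/8 = -17.071243, |c| > 1 → infeasible
LRL: c = (6 − d² + 2cos(α−β) − 2d(sin α − sin β))/8 = -13.656240, |c| > 1 → infeasible
Shortest: LSL with L = 56.394593 m ≈ 56.3946 m
Convert LSL to answer units (arcs ×180/π): t = 0.421606·180/π = 24.1562°, p = ρ·p = 4.93·10.828200 = 53.3830 m, q = 0.189260·180/π = 10.8438°, L = 56.3946 m.

LSL: t = 24.1562°, p = 53.3830 m, q = 10.8438°, L = 56.3946 m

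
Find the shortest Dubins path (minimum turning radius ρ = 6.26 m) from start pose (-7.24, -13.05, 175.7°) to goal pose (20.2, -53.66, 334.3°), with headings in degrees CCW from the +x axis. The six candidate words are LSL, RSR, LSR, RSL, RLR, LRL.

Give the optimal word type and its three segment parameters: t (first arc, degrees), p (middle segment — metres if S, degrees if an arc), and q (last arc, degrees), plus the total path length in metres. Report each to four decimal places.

LSL: t = 141.1309°, p = 41.9889 m, q = 17.4691°, L = 59.3172 m

Let ψ = atan2(Δy, Δx) = atan2(-40.61, 27.44) = -55.9533° be the start→goal bearing.
Normalize: d = |goal − start| / ρ = 49.011485/6.26 = 7.829311, α = (θ_start − ψ) mod 360° = 231.6533° = 4.043112 rad, β = (θ_goal − ψ) mod 360° = 30.2533° = 0.528019 rad.
Common terms: sin α = -0.784271, cos α = -0.620419, sin β = 0.503823, cos β = 0.863807, cos(α−β) = -0.931056, d² = 61.298107. Work in radians in the unit-radius frame; every candidate has L = ρ·(t + p + q).
LSL: p² = 2 + d² − 2cos(α−β) + 2d(sin α − sin β) = 44.990441; p = √p² = 6.707491; φ = atan2(cos β − cos α, d + sin α − sin β) = 0.223126 rad; t = (φ − α) mod 2π = 2.463198 rad, q = (β − φ) mod 2π = 0.304894 rad → L = 6.26·(2.463198 + 6.707491 + 0.304894) = 6.26·9.475584 = 59.317153 m
RSR: p² = 2 + d² − 2cos(α−β) + 2d(sin β − sin α) = 85.329997; p = √p² = 9.237424; φ = atan2(cos α − cos β, d − sin α + sin β) = -0.161375 rad; t = (α − φ) mod 2π = 4.204487 rad, q = (φ − β) mod 2π = 5.593791 rad → L = 6.26·(4.204487 + 9.237424 + 5.593791) = 6.26·19.035702 = 119.163495 m
LSR: p² = d² − 2 + 2cos(α−β) + 2d(sin α + sin β) = 53.044577; p = √p² = 7.283171; φ = atan2(−cos α − cos β, d + sin α + sin β) − atan2(−2, p) = 0.235769 rad; t = (φ − α) mod 2π = 2.475842 rad, q = (φ − β) mod 2π = 5.990935 rad → L = 6.26·(2.475842 + 7.283171 + 5.990935) = 6.26·15.749948 = 98.594674 m
RSL: p² = d² − 2 + 2cos(α−β) − 2d(sin α + sin β) = 61.827414; p = √p² = 7.863041; φ = atan2(cos α + cos β, d − sin α − sin β) − atan2(2, p) = -0.219070 rad; t = (α − φ) mod 2π = 4.262182 rad, q = (β − φ) mod 2π = 0.747089 rad → L = 6.26·(4.262182 + 7.863041 + 0.747089) = 6.26·12.872313 = 80.580679 m
RLR: c = (6 − d² + 2cos(α−β) + 2d(sin α − sin β))/8 = -9.666250, |c| > 1 → infeasible
LRL: c = (6 − d² + 2cos(α−β) − 2d(sin α − sin β))/8 = -4.623805, |c| > 1 → infeasible
Shortest: LSL with L = 59.317153 m ≈ 59.3172 m
Convert LSL to answer units (arcs ×180/π): t = 2.463198·180/π = 141.1309°, p = ρ·p = 6.26·6.707491 = 41.9889 m, q = 0.304894·180/π = 17.4691°, L = 59.3172 m.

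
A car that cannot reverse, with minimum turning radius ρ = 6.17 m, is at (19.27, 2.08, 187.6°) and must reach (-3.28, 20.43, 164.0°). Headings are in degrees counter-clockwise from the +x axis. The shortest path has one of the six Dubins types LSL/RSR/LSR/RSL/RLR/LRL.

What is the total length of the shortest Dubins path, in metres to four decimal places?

29.8163 m

Let ψ = atan2(Δy, Δx) = atan2(18.35, -22.55) = 140.8631° be the start→goal bearing.
Normalize: d = |goal − start| / ρ = 29.072754/6.17 = 4.711954, α = (θ_start − ψ) mod 360° = 46.7369° = 0.815712 rad, β = (θ_goal − ψ) mod 360° = 23.1369° = 0.403815 rad.
Common terms: sin α = 0.728214, cos α = 0.685350, sin β = 0.392929, cos β = 0.919569, cos(α−β) = 0.916363, d² = 22.202507. Work in radians in the unit-radius frame; every candidate has L = ρ·(t + p + q).
LSL: p² = 2 + d² − 2cos(α−β) + 2d(sin α − sin β) = 25.529475; p = √p² = 5.052670; φ = atan2(cos β − cos α, d + sin α − sin β) = 0.046372 rad; t = (φ − α) mod 2π = 5.513845 rad, q = (β − φ) mod 2π = 0.357443 rad → L = 6.17·(5.513845 + 5.052670 + 0.357443) = 6.17·10.923958 = 67.400819 m
RSR: p² = 2 + d² − 2cos(α−β) + 2d(sin β − sin α) = 19.210087; p = √p² = 4.382931; φ = atan2(cos α − cos β, d − sin α + sin β) = -0.053464 rad; t = (α − φ) mod 2π = 0.869177 rad, q = (φ − β) mod 2π = 5.825906 rad → L = 6.17·(0.869177 + 4.382931 + 5.825906) = 6.17·11.078014 = 68.351348 m
LSR: p² = d² − 2 + 2cos(α−β) + 2d(sin α + sin β) = 32.600780; p = √p² = 5.709709; φ = atan2(−cos α − cos β, d + sin α + sin β) − atan2(−2, p) = 0.068428 rad; t = (φ − α) mod 2π = 5.535901 rad, q = (φ − β) mod 2π = 5.947799 rad → L = 6.17·(5.535901 + 5.709709 + 5.947799) = 6.17·17.193409 = 106.083336 m
RSL: p² = d² − 2 + 2cos(α−β) − 2d(sin α + sin β) = 11.469684; p = √p² = 3.386692; φ = atan2(cos α + cos β, d − sin α − sin β) − atan2(2, p) = -0.113124 rad; t = (α − φ) mod 2π = 0.928836 rad, q = (β − φ) mod 2π = 0.516938 rad → L = 6.17·(0.928836 + 3.386692 + 0.516938) = 6.17·4.832466 = 29.816317 m
RLR: c = (6 − d² + 2cos(α−β) + 2d(sin α − sin β))/8 = -1.401261, |c| > 1 → infeasible
LRL: c = (6 − d² + 2cos(α−β) − 2d(sin α − sin β))/8 = -2.191184, |c| > 1 → infeasible
Shortest: RSL with L = 29.816317 m ≈ 29.8163 m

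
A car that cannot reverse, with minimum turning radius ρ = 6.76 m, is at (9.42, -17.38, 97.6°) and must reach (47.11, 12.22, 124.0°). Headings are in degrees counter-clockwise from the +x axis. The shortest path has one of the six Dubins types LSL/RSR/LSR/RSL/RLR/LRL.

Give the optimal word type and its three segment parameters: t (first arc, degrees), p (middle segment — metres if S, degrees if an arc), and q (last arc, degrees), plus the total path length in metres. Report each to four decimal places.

RSL: t = 75.4582°, p = 32.9076 m, q = 101.8582°, L = 53.8281 m

Let ψ = atan2(Δy, Δx) = atan2(29.60, 37.69) = 38.1445° be the start→goal bearing.
Normalize: d = |goal − start| / ρ = 47.923857/6.76 = 7.089328, α = (θ_start − ψ) mod 360° = 59.4555° = 1.037695 rad, β = (θ_goal − ψ) mod 360° = 85.8555° = 1.498462 rad.
Common terms: sin α = 0.861235, cos α = 0.508207, sin β = 0.997385, cos β = 0.072272, cos(α−β) = 0.895712, d² = 50.258572. Work in radians in the unit-radius frame; every candidate has L = ρ·(t + p + q).
LSL: p² = 2 + d² − 2cos(α−β) + 2d(sin α − sin β) = 48.536724; p = √p² = 6.966830; φ = atan2(cos β − cos α, d + sin α − sin β) = -0.062614 rad; t = (φ − α) mod 2π = 5.182877 rad, q = (β − φ) mod 2π = 1.561076 rad → L = 6.76·(5.182877 + 6.966830 + 1.561076) = 6.76·13.710783 = 92.684890 m
RSR: p² = 2 + d² − 2cos(α−β) + 2d(sin β − sin α) = 52.397572; p = √p² = 7.238617; φ = atan2(cos α − cos β, d − sin α + sin β) = 0.060260 rad; t = (α − φ) mod 2π = 0.977435 rad, q = (φ − β) mod 2π = 4.844984 rad → L = 6.76·(0.977435 + 7.238617 + 4.844984) = 6.76·13.061035 = 88.292597 m
LSR: p² = d² − 2 + 2cos(α−β) + 2d(sin α + sin β) = 76.402728; p = √p² = 8.740865; φ = atan2(−cos α − cos β, d + sin α + sin β) − atan2(−2, p) = 0.160156 rad; t = (φ − α) mod 2π = 5.405647 rad, q = (φ − β) mod 2π = 4.944880 rad → L = 6.76·(5.405647 + 8.740865 + 4.944880) = 6.76·19.091392 = 129.057809 m
RSL: p² = d² − 2 + 2cos(α−β) − 2d(sin α + sin β) = 23.697262; p = √p² = 4.867983; φ = atan2(cos α + cos β, d − sin α − sin β) − atan2(2, p) = -0.279300 rad; t = (α − φ) mod 2π = 1.316995 rad, q = (β − φ) mod 2π = 1.777762 rad → L = 6.76·(1.316995 + 4.867983 + 1.777762) = 6.76·7.962740 = 53.828120 m
RLR: c = (6 − d² + 2cos(α−β) + 2d(sin α − sin β))/8 = -5.549697, |c| > 1 → infeasible
LRL: c = (6 − d² + 2cos(α−β) − 2d(sin α − sin β))/8 = -5.067091, |c| > 1 → infeasible
Shortest: RSL with L = 53.828120 m ≈ 53.8281 m
Convert RSL to answer units (arcs ×180/π): t = 1.316995·180/π = 75.4582°, p = ρ·p = 6.76·4.867983 = 32.9076 m, q = 1.777762·180/π = 101.8582°, L = 53.8281 m.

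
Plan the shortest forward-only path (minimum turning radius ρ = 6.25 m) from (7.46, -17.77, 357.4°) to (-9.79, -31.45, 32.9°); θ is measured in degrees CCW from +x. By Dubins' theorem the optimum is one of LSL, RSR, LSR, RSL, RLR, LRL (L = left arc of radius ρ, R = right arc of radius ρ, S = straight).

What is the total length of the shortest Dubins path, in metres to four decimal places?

53.9736 m

Let ψ = atan2(Δy, Δx) = atan2(-13.68, -17.25) = -141.5841° be the start→goal bearing.
Normalize: d = |goal − start| / ρ = 22.016015/6.25 = 3.522562, α = (θ_start − ψ) mod 360° = 138.9841° = 2.425729 rad, β = (θ_goal − ψ) mod 360° = 174.4841° = 3.045321 rad.
Common terms: sin α = 0.656269, cos α = -0.754527, sin β = 0.096123, cos β = -0.995369, cos(α−β) = 0.814116, d² = 12.408445. Work in radians in the unit-radius frame; every candidate has L = ρ·(t + p + q).
LSL: p² = 2 + d² − 2cos(α−β) + 2d(sin α − sin β) = 16.726515; p = √p² = 4.089806; φ = atan2(cos β − cos α, d + sin α − sin β) = -0.058923 rad; t = (φ − α) mod 2π = 3.798533 rad, q = (β − φ) mod 2π = 3.104244 rad → L = 6.25·(3.798533 + 4.089806 + 3.104244) = 6.25·10.992583 = 68.703646 m
RSR: p² = 2 + d² − 2cos(α−β) + 2d(sin β − sin α) = 8.833914; p = √p² = 2.972190; φ = atan2(cos α − cos β, d − sin α + sin β) = 0.081121 rad; t = (α − φ) mod 2π = 2.344608 rad, q = (φ − β) mod 2π = 3.318985 rad → L = 6.25·(2.344608 + 2.972190 + 3.318985) = 6.25·8.635784 = 53.973647 m
LSR: p² = d² − 2 + 2cos(α−β) + 2d(sin α + sin β) = 17.337371; p = √p² = 4.163817; φ = atan2(−cos α − cos β, d + sin α + sin β) − atan2(−2, p) = 0.836316 rad; t = (φ − α) mod 2π = 4.693772 rad, q = (φ − β) mod 2π = 4.074180 rad → L = 6.25·(4.693772 + 4.163817 + 4.074180) = 6.25·12.931770 = 80.823560 m
RSL: p² = d² − 2 + 2cos(α−β) − 2d(sin α + sin β) = 6.735982; p = √p² = 2.595377; φ = atan2(cos α + cos β, d − sin α − sin β) − atan2(2, p) = -1.219953 rad; t = (α − φ) mod 2π = 3.645683 rad, q = (β − φ) mod 2π = 4.265275 rad → L = 6.25·(3.645683 + 2.595377 + 4.265275) = 6.25·10.506335 = 65.664591 m
RLR: c = (6 − d² + 2cos(α−β) + 2d(sin α − sin β))/8 = -0.104239; p = 2π − arccos c = 4.607960 rad; φ = atan2(cos α − cos β, d − sin α + sin β) = 0.081121 rad; t = (α − φ + p/2) mod 2π = 4.648588 rad, q = (α − β − t + p) mod 2π = 5.622965 rad → L = 6.25·(4.648588 + 4.607960 + 5.622965) = 6.25·14.879513 = 92.996959 m
LRL: c = (6 − d² + 2cos(α−β) − 2d(sin α − sin β))/8 = -1.090814, |c| > 1 → infeasible
Shortest: RSR with L = 53.973647 m ≈ 53.9736 m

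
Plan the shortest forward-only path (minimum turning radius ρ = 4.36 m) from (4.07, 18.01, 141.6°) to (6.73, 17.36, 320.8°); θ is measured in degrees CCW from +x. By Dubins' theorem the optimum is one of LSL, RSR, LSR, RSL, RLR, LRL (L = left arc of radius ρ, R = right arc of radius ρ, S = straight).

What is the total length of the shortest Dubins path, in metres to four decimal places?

Let ψ = atan2(Δy, Δx) = atan2(-0.65, 2.66) = -13.7318° be the start→goal bearing.
Normalize: d = |goal − start| / ρ = 2.738266/4.36 = 0.628043, α = (θ_start − ψ) mod 360° = 155.3318° = 2.711050 rad, β = (θ_goal − ψ) mod 360° = 334.5318° = 5.838681 rad.
Common terms: sin α = 0.417364, cos α = -0.908740, sin β = -0.430011, cos β = 0.902824, cos(α−β) = -0.999903, d² = 0.394438. Work in radians in the unit-radius frame; every candidate has L = ρ·(t + p + q).
LSL: p² = 2 + d² − 2cos(α−β) + 2d(sin α − sin β) = 5.458617; p = √p² = 2.336368; φ = atan2(cos β − cos α, d + sin α − sin β) = 0.887310 rad; t = (φ − α) mod 2π = 4.459445 rad, q = (β − φ) mod 2π = 4.951371 rad → L = 4.36·(4.459445 + 2.336368 + 4.951371) = 4.36·11.747184 = 51.217721 m
RSR: p² = 2 + d² − 2cos(α−β) + 2d(sin β − sin α) = 3.329868; p = √p² = 1.824793; φ = atan2(cos α − cos β, d − sin α + sin β) = -1.691283 rad; t = (α − φ) mod 2π = 4.402334 rad, q = (φ − β) mod 2π = 5.036407 rad → L = 4.36·(4.402334 + 1.824793 + 5.036407) = 4.36·11.263533 = 49.109005 m
LSR: p² = d² − 2 + 2cos(α−β) + 2d(sin α + sin β) = -3.621254 < 0 → infeasible
RSL: p² = d² − 2 + 2cos(α−β) − 2d(sin α + sin β) = -3.589481 < 0 → infeasible
RLR: c = (6 − d² + 2cos(α−β) + 2d(sin α − sin β))/8 = 0.583766; p = 2π − arccos c = 5.335749 rad; φ = atan2(cos α − cos β, d − sin α + sin β) = -1.691283 rad; t = (α − φ + p/2) mod 2π = 0.787023 rad, q = (α − β − t + p) mod 2π = 1.421096 rad → L = 4.36·(0.787023 + 5.335749 + 1.421096) = 4.36·7.543868 = 32.891264 m
LRL: c = (6 − d² + 2cos(α−β) − 2d(sin α − sin β))/8 = 0.317673; p = 2π − arccos c = 5.035663 rad; φ = atan2(cos β − cos α, d + sin α − sin β) = 0.887310 rad; t = (φ − α + p/2) mod 2π = 0.694091 rad, q = (β − α − t + p) mod 2π = 1.186017 rad → L = 4.36·(0.694091 + 5.035663 + 1.186017) = 4.36·6.915771 = 30.152762 m
Shortest: LRL with L = 30.152762 m ≈ 30.1528 m

30.1528 m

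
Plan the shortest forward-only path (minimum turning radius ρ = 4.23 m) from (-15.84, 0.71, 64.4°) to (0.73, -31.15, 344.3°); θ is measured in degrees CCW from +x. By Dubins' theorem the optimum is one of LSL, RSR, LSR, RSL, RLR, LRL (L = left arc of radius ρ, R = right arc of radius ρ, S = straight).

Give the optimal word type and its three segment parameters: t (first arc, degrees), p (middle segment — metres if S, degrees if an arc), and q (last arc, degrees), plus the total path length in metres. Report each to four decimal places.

Let ψ = atan2(Δy, Δx) = atan2(-31.86, 16.57) = -62.5216° be the start→goal bearing.
Normalize: d = |goal − start| / ρ = 35.911342/4.23 = 8.489679, α = (θ_start − ψ) mod 360° = 126.9216° = 2.215200 rad, β = (θ_goal − ψ) mod 360° = 46.8216° = 0.817191 rad.
Common terms: sin α = 0.799458, cos α = -0.600722, sin β = 0.729227, cos β = 0.684272, cos(α−β) = 0.171929, d² = 72.074650. Work in radians in the unit-radius frame; every candidate has L = ρ·(t + p + q).
LSL: p² = 2 + d² − 2cos(α−β) + 2d(sin α − sin β) = 74.923277; p = √p² = 8.655823; φ = atan2(cos β − cos α, d + sin α − sin β) = 0.149005 rad; t = (φ − α) mod 2π = 4.216990 rad, q = (β − φ) mod 2π = 0.668186 rad → L = 4.23·(4.216990 + 8.655823 + 0.668186) = 4.23·13.541000 = 57.278430 m
RSR: p² = 2 + d² − 2cos(α−β) + 2d(sin β − sin α) = 72.538306; p = √p² = 8.516942; φ = atan2(cos α − cos β, d − sin α + sin β) = -0.151453 rad; t = (α − φ) mod 2π = 2.366653 rad, q = (φ − β) mod 2π = 5.314541 rad → L = 4.23·(2.366653 + 8.516942 + 5.314541) = 4.23·16.198136 = 68.518117 m
LSR: p² = d² − 2 + 2cos(α−β) + 2d(sin α + sin β) = 96.374596; p = √p² = 9.817056; φ = atan2(−cos α − cos β, d + sin α + sin β) − atan2(−2, p) = 0.192637 rad; t = (φ − α) mod 2π = 4.260623 rad, q = (φ − β) mod 2π = 5.658631 rad → L = 4.23·(4.260623 + 9.817056 + 5.658631) = 4.23·19.736310 = 83.484592 m
RSL: p² = d² − 2 + 2cos(α−β) − 2d(sin α + sin β) = 44.462420; p = √p² = 6.668015; φ = atan2(cos α + cos β, d − sin α − sin β) − atan2(2, p) = -0.279399 rad; t = (α − φ) mod 2π = 2.494599 rad, q = (β − φ) mod 2π = 1.096590 rad → L = 4.23·(2.494599 + 6.668015 + 1.096590) = 4.23·10.259204 = 43.396432 m
RLR: c = (6 − d² + 2cos(α−β) + 2d(sin α − sin β))/8 = -8.067288, |c| > 1 → infeasible
LRL: c = (6 − d² + 2cos(α−β) − 2d(sin α − sin β))/8 = -8.365410, |c| > 1 → infeasible
Shortest: RSL with L = 43.396432 m ≈ 43.3964 m
Convert RSL to answer units (arcs ×180/π): t = 2.494599·180/π = 142.9300°, p = ρ·p = 4.23·6.668015 = 28.2057 m, q = 1.096590·180/π = 62.8300°, L = 43.3964 m.

RSL: t = 142.9300°, p = 28.2057 m, q = 62.8300°, L = 43.3964 m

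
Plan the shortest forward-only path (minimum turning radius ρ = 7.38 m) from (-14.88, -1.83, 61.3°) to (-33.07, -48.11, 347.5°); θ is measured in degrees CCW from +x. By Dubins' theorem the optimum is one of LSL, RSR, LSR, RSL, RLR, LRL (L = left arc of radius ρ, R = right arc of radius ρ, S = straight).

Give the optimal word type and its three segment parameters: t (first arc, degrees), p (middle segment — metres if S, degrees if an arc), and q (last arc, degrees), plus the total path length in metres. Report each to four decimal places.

LSL: t = 195.3432°, p = 43.8039 m, q = 90.8568°, L = 80.6679 m

Let ψ = atan2(Δy, Δx) = atan2(-46.28, -18.19) = -111.4569° be the start→goal bearing.
Normalize: d = |goal − start| / ρ = 49.726396/7.38 = 6.737994, α = (θ_start − ψ) mod 360° = 172.7569° = 3.015177 rad, β = (θ_goal − ψ) mod 360° = 98.9569° = 1.727124 rad.
Common terms: sin α = 0.126079, cos α = -0.992020, sin β = 0.987806, cos β = -0.155692, cos(α−β) = 0.278991, d² = 45.400564. Work in radians in the unit-radius frame; every candidate has L = ρ·(t + p + q).
LSL: p² = 2 + d² − 2cos(α−β) + 2d(sin α − sin β) = 35.229964; p = √p² = 5.935483; φ = atan2(cos β − cos α, d + sin α − sin β) = 0.141374 rad; t = (φ − α) mod 2π = 3.409382 rad, q = (β − φ) mod 2π = 1.585751 rad → L = 7.38·(3.409382 + 5.935483 + 1.585751) = 7.38·10.930616 = 80.667945 m
RSR: p² = 2 + d² − 2cos(α−β) + 2d(sin β − sin α) = 58.455200; p = √p² = 7.645600; φ = atan2(cos α − cos β, d − sin α + sin β) = -0.109606 rad; t = (α − φ) mod 2π = 3.124783 rad, q = (φ − β) mod 2π = 4.446455 rad → L = 7.38·(3.124783 + 7.645600 + 4.446455) = 7.38·15.216838 = 112.300267 m
LSR: p² = d² − 2 + 2cos(α−β) + 2d(sin α + sin β) = 58.969243; p = √p² = 7.679143; φ = atan2(−cos α − cos β, d + sin α + sin β) − atan2(−2, p) = 0.399928 rad; t = (φ − α) mod 2π = 3.667936 rad, q = (φ − β) mod 2π = 4.955989 rad → L = 7.38·(3.667936 + 7.679143 + 4.955989) = 7.38·16.303069 = 120.316646 m
RSL: p² = d² − 2 + 2cos(α−β) − 2d(sin α + sin β) = 28.947850; p = √p² = 5.380321; φ = atan2(cos α + cos β, d − sin α − sin β) − atan2(2, p) = -0.557202 rad; t = (α − φ) mod 2π = 3.572380 rad, q = (β − φ) mod 2π = 2.284327 rad → L = 7.38·(3.572380 + 5.380321 + 2.284327) = 7.38·11.237027 = 82.929258 m
RLR: c = (6 − d² + 2cos(α−β) + 2d(sin α − sin β))/8 = -6.306900, |c| > 1 → infeasible
LRL: c = (6 − d² + 2cos(α−β) − 2d(sin α − sin β))/8 = -3.403746, |c| > 1 → infeasible
Shortest: LSL with L = 80.667945 m ≈ 80.6679 m
Convert LSL to answer units (arcs ×180/π): t = 3.409382·180/π = 195.3432°, p = ρ·p = 7.38·5.935483 = 43.8039 m, q = 1.585751·180/π = 90.8568°, L = 80.6679 m.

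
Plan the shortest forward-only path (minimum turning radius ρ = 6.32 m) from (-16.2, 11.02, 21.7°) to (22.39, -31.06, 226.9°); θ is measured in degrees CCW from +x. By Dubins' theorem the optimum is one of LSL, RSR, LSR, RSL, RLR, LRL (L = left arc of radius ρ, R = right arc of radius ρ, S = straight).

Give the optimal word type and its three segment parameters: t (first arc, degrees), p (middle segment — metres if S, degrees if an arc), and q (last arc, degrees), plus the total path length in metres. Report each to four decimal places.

Let ψ = atan2(Δy, Δx) = atan2(-42.08, 38.59) = -47.4772° be the start→goal bearing.
Normalize: d = |goal − start| / ρ = 57.095661/6.32 = 9.034124, α = (θ_start − ψ) mod 360° = 69.1772° = 1.207370 rad, β = (θ_goal − ψ) mod 360° = 274.3772° = 4.788786 rad.
Common terms: sin α = 0.934684, cos α = 0.355479, sin β = -0.997083, cos β = 0.076323, cos(α−β) = -0.904827, d² = 81.615389. Work in radians in the unit-radius frame; every candidate has L = ρ·(t + p + q).
LSL: p² = 2 + d² − 2cos(α−β) + 2d(sin α − sin β) = 120.328697; p = √p² = 10.969444; φ = atan2(cos β − cos α, d + sin α − sin β) = -0.025451 rad; t = (φ − α) mod 2π = 5.050364 rad, q = (β − φ) mod 2π = 4.814237 rad → L = 6.32·(5.050364 + 10.969444 + 4.814237) = 6.32·20.834045 = 131.671163 m
RSR: p² = 2 + d² − 2cos(α−β) + 2d(sin β − sin α) = 50.521388; p = √p² = 7.107840; φ = atan2(cos α − cos β, d − sin α + sin β) = 0.039284 rad; t = (α − φ) mod 2π = 1.168086 rad, q = (φ − β) mod 2π = 1.533684 rad → L = 6.32·(1.168086 + 7.107840 + 1.533684) = 6.32·9.809610 = 61.996733 m
LSR: p² = d² − 2 + 2cos(α−β) + 2d(sin α + sin β) = 76.678299; p = √p² = 8.756615; φ = atan2(−cos α − cos β, d + sin α + sin β) − atan2(−2, p) = 0.176455 rad; t = (φ − α) mod 2π = 5.252270 rad, q = (φ − β) mod 2π = 1.670854 rad → L = 6.32·(5.252270 + 8.756615 + 1.670854) = 6.32·15.679739 = 99.095951 m
RSL: p² = d² − 2 + 2cos(α−β) − 2d(sin α + sin β) = 78.933170; p = √p² = 8.884434; φ = atan2(cos α + cos β, d − sin α − sin β) − atan2(2, p) = -0.173989 rad; t = (α − φ) mod 2π = 1.381359 rad, q = (β − φ) mod 2π = 4.962775 rad → L = 6.32·(1.381359 + 8.884434 + 4.962775) = 6.32·15.228568 = 96.244547 m
RLR: c = (6 − d² + 2cos(α−β) + 2d(sin α − sin β))/8 = -5.315174, |c| > 1 → infeasible
LRL: c = (6 − d² + 2cos(α−β) − 2d(sin α − sin β))/8 = -14.041087, |c| > 1 → infeasible
Shortest: RSR with L = 61.996733 m ≈ 61.9967 m
Convert RSR to answer units (arcs ×180/π): t = 1.168086·180/π = 66.9264°, p = ρ·p = 6.32·7.107840 = 44.9215 m, q = 1.533684·180/π = 87.8736°, L = 61.9967 m.

RSR: t = 66.9264°, p = 44.9215 m, q = 87.8736°, L = 61.9967 m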